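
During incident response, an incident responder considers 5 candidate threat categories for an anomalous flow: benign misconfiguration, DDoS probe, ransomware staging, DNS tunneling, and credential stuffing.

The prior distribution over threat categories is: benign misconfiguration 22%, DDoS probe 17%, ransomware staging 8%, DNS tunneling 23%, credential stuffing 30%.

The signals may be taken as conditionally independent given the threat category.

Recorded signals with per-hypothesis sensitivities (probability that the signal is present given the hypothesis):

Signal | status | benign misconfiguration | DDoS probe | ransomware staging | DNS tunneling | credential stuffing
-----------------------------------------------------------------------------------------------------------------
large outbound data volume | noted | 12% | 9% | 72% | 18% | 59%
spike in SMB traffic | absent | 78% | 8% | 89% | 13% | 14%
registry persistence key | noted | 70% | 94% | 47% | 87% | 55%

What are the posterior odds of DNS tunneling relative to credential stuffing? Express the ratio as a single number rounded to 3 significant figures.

The normalizing constant cancels in an odds ratio, so compute prior × likelihood for the two hypotheses only (using 1 − P(present | H) for each absent signal):
  DNS tunneling: 0.23 × 0.18 × (1 − 0.13) × 0.87 = 0.031336
  credential stuffing: 0.30 × 0.59 × (1 − 0.14) × 0.55 = 0.083721
Posterior odds = 0.031336 / 0.083721 ≈ 0.374.

0.374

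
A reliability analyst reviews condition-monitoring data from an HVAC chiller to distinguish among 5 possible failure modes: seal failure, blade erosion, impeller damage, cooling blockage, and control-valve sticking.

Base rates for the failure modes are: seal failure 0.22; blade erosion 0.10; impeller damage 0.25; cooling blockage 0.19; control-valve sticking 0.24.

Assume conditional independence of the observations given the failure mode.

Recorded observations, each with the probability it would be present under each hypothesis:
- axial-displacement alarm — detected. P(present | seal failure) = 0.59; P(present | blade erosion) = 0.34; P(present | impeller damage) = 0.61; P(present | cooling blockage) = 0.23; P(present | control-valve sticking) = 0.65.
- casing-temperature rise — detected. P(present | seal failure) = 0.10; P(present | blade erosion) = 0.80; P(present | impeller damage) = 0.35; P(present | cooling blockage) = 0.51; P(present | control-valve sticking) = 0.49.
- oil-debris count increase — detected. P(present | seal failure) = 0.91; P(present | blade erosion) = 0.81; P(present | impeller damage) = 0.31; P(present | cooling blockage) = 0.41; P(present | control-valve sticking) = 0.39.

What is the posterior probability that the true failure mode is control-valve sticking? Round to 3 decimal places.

Multiply each prior by the joint likelihood of the evidence pattern:
  seal failure: 0.22 × 0.59 × 0.10 × 0.91 = 0.011812
  blade erosion: 0.10 × 0.34 × 0.80 × 0.81 = 0.022032
  impeller damage: 0.25 × 0.61 × 0.35 × 0.31 = 0.016546
  cooling blockage: 0.19 × 0.23 × 0.51 × 0.41 = 0.0091377
  control-valve sticking: 0.24 × 0.65 × 0.49 × 0.39 = 0.029812
Marginal likelihood of the evidence = 0.089339.
P(control-valve sticking | evidence) = 0.029812 / 0.089339 ≈ 0.334.

0.334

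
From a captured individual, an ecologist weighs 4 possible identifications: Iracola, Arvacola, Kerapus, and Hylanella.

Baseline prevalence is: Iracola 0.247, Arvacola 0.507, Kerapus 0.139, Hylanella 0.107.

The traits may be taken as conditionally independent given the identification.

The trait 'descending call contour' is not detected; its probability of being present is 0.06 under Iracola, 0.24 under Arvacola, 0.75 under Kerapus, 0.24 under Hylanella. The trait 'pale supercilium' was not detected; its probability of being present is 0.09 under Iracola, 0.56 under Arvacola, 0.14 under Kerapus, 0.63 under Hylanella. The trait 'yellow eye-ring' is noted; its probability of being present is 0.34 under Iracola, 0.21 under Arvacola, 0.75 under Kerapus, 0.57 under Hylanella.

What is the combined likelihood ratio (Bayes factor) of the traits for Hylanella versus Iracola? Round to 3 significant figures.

0.551

The Bayes factor is the ratio of the joint likelihoods of the trait pattern under the two hypotheses (using 1 − P(present | H) for each absent trait).
  Hylanella: (1 − 0.24) × (1 − 0.63) × 0.57 = 0.16028
  Iracola: (1 − 0.06) × (1 − 0.09) × 0.34 = 0.29084
Bayes factor = 0.16028 / 0.29084 ≈ 0.551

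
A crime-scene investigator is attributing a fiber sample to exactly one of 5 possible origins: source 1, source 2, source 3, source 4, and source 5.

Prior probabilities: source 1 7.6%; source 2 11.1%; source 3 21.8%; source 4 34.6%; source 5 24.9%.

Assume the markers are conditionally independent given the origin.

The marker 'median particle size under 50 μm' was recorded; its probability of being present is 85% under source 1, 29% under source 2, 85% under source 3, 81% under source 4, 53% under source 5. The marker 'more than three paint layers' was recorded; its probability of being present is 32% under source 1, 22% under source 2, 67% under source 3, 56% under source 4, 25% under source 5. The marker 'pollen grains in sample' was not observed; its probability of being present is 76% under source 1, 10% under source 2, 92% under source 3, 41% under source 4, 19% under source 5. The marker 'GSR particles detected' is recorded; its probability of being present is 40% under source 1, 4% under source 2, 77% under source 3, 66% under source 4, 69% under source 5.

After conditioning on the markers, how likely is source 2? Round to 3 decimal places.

By Bayes' rule with conditional independence, the unnormalized weight for each hypothesis is prior × ∏ likelihoods (using 1 − P(present | H) for each absent marker):
  source 1: 0.076 × 0.85 × 0.32 × (1 − 0.76) × 0.40 = 0.0019845
  source 2: 0.111 × 0.29 × 0.22 × (1 − 0.10) × 0.04 = 0.00025494
  source 3: 0.218 × 0.85 × 0.67 × (1 − 0.92) × 0.77 = 0.0076477
  source 4: 0.346 × 0.81 × 0.56 × (1 − 0.41) × 0.66 = 0.061115
  source 5: 0.249 × 0.53 × 0.25 × (1 − 0.19) × 0.69 = 0.01844
The unnormalized weights sum to 0.089441.
P(source 2 | evidence) = 0.00025494 / 0.089441 ≈ 0.003.

0.003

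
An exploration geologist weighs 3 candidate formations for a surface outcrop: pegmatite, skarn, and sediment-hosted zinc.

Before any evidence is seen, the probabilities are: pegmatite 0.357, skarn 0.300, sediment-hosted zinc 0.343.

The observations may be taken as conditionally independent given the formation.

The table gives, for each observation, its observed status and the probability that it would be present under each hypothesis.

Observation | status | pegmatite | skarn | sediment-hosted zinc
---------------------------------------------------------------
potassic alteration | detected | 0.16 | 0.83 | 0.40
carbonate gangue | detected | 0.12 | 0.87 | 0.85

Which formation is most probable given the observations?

skarn

By Bayes' rule with conditional independence, the unnormalized weight for each hypothesis is prior × ∏ likelihoods:
  pegmatite: 0.357 × 0.16 × 0.12 = 0.0068544
  skarn: 0.300 × 0.83 × 0.87 = 0.21663
  sediment-hosted zinc: 0.343 × 0.40 × 0.85 = 0.11662
The unnormalized weights sum to 0.3401.
P(pegmatite | evidence) ≈ 0.0068544 / 0.3401 ≈ 0.020
P(skarn | evidence) ≈ 0.21663 / 0.3401 ≈ 0.637
P(sediment-hosted zinc | evidence) ≈ 0.11662 / 0.3401 ≈ 0.343
The largest is 0.637, so skarn is most probable.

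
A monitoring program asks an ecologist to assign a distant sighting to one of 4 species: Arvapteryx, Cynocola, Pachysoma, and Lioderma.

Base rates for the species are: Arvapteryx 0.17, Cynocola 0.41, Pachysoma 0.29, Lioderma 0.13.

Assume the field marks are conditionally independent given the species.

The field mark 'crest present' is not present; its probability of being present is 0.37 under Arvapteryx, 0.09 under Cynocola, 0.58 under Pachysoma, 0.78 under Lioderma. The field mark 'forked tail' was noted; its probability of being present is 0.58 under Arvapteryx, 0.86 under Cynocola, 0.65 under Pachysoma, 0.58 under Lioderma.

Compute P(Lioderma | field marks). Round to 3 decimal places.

Multiply each prior by the joint likelihood of the field mark pattern (using 1 − P(present | H) for each absent field mark):
  Arvapteryx: 0.17 × (1 − 0.37) × 0.58 = 0.062118
  Cynocola: 0.41 × (1 − 0.09) × 0.86 = 0.32087
  Pachysoma: 0.29 × (1 − 0.58) × 0.65 = 0.07917
  Lioderma: 0.13 × (1 − 0.78) × 0.58 = 0.016588
The unnormalized weights sum to 0.47874.
P(Lioderma | evidence) = 0.016588 / 0.47874 ≈ 0.035.

0.035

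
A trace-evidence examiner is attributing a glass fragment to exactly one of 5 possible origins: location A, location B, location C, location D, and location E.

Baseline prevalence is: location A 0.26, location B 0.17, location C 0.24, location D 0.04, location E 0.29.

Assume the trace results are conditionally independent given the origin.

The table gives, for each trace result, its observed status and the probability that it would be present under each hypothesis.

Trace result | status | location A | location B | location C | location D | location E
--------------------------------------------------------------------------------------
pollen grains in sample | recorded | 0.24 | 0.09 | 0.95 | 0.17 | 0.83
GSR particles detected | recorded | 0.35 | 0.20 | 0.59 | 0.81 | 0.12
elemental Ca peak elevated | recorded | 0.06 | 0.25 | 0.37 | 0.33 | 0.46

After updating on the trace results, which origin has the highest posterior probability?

Multiply each prior by the joint likelihood of the trace result pattern:
  location A: 0.26 × 0.24 × 0.35 × 0.06 = 0.0013104
  location B: 0.17 × 0.09 × 0.20 × 0.25 = 0.000765
  location C: 0.24 × 0.95 × 0.59 × 0.37 = 0.049772
  location D: 0.04 × 0.17 × 0.81 × 0.33 = 0.0018176
  location E: 0.29 × 0.83 × 0.12 × 0.46 = 0.013287
Marginal likelihood of the evidence = 0.066952.
P(location A | evidence) ≈ 0.0013104 / 0.066952 ≈ 0.020
P(location B | evidence) ≈ 0.000765 / 0.066952 ≈ 0.011
P(location C | evidence) ≈ 0.049772 / 0.066952 ≈ 0.743
P(location D | evidence) ≈ 0.0018176 / 0.066952 ≈ 0.027
P(location E | evidence) ≈ 0.013287 / 0.066952 ≈ 0.198
The largest is 0.743, so location C is most probable.

location C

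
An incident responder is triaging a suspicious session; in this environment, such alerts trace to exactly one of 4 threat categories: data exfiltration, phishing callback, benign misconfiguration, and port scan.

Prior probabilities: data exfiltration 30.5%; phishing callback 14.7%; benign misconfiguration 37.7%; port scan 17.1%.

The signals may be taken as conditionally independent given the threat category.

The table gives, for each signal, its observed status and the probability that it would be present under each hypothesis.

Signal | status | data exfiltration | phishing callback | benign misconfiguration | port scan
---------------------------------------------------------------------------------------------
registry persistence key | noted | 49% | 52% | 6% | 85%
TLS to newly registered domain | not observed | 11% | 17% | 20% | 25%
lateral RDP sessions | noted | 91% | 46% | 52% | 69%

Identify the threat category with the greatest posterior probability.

Multiply each prior by the joint likelihood of the signal pattern (using 1 − P(present | H) for each absent signal):
  data exfiltration: 0.305 × 0.49 × (1 − 0.11) × 0.91 = 0.12104
  phishing callback: 0.147 × 0.52 × (1 − 0.17) × 0.46 = 0.029185
  benign misconfiguration: 0.377 × 0.06 × (1 − 0.20) × 0.52 = 0.0094099
  port scan: 0.171 × 0.85 × (1 − 0.25) × 0.69 = 0.075219
Normalizing constant Z = 0.12104 + 0.029185 + 0.0094099 + 0.075219 = 0.23485.
P(data exfiltration | evidence) ≈ 0.12104 / 0.23485 ≈ 0.515
P(phishing callback | evidence) ≈ 0.029185 / 0.23485 ≈ 0.124
P(benign misconfiguration | evidence) ≈ 0.0094099 / 0.23485 ≈ 0.040
P(port scan | evidence) ≈ 0.075219 / 0.23485 ≈ 0.320
The largest is 0.515, so data exfiltration is most probable.

data exfiltration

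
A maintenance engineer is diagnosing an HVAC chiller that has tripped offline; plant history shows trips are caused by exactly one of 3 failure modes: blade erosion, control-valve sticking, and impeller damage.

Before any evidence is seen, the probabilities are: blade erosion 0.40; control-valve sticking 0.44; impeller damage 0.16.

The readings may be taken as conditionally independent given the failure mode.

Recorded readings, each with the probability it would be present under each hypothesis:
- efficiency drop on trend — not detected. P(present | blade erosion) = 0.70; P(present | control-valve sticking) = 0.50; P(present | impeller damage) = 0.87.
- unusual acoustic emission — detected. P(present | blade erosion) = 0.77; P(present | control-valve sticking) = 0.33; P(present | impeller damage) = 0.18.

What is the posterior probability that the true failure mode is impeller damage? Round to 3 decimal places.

Multiply each prior by the joint likelihood of the reading pattern (using 1 − P(present | H) for each absent reading):
  blade erosion: 0.40 × (1 − 0.70) × 0.77 = 0.0924
  control-valve sticking: 0.44 × (1 − 0.50) × 0.33 = 0.0726
  impeller damage: 0.16 × (1 − 0.87) × 0.18 = 0.003744
Normalizing constant Z = 0.0924 + 0.0726 + 0.003744 = 0.16874.
P(impeller damage | evidence) = 0.003744 / 0.16874 ≈ 0.022.

0.022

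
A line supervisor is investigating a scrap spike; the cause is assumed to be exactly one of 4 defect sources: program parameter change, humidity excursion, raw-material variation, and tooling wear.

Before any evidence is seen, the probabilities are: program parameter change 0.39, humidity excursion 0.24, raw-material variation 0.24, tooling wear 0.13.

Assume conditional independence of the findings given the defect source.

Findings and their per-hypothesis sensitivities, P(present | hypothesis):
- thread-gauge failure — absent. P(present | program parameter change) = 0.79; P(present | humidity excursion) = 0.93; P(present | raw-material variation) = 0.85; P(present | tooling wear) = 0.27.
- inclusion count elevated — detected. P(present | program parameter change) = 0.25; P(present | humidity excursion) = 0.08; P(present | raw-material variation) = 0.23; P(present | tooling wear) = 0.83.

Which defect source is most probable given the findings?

tooling wear

Multiply each prior by the joint likelihood of the evidence pattern (using 1 − P(present | H) for each absent finding):
  program parameter change: 0.39 × (1 − 0.79) × 0.25 = 0.020475
  humidity excursion: 0.24 × (1 − 0.93) × 0.08 = 0.001344
  raw-material variation: 0.24 × (1 − 0.85) × 0.23 = 0.00828
  tooling wear: 0.13 × (1 − 0.27) × 0.83 = 0.078767
Normalizing constant Z = 0.020475 + 0.001344 + 0.00828 + 0.078767 = 0.10887.
P(program parameter change | evidence) ≈ 0.020475 / 0.10887 ≈ 0.188
P(humidity excursion | evidence) ≈ 0.001344 / 0.10887 ≈ 0.012
P(raw-material variation | evidence) ≈ 0.00828 / 0.10887 ≈ 0.076
P(tooling wear | evidence) ≈ 0.078767 / 0.10887 ≈ 0.724
The largest is 0.724, so tooling wear is most probable.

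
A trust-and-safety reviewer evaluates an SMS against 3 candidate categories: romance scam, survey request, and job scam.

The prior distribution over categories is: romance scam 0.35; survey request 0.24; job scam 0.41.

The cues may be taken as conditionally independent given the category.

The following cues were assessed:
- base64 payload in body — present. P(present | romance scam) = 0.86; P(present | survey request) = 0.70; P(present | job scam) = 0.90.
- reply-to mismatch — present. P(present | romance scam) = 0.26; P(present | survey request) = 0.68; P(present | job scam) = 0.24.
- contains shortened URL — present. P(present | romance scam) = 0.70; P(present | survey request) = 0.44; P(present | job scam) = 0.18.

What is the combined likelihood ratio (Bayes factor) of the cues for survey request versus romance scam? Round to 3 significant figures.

The Bayes factor is the ratio of the joint likelihoods of the cue pattern under the two hypotheses.
  survey request: 0.70 × 0.68 × 0.44 = 0.20944
  romance scam: 0.86 × 0.26 × 0.70 = 0.15652
Bayes factor = 0.20944 / 0.15652 ≈ 1.34

1.34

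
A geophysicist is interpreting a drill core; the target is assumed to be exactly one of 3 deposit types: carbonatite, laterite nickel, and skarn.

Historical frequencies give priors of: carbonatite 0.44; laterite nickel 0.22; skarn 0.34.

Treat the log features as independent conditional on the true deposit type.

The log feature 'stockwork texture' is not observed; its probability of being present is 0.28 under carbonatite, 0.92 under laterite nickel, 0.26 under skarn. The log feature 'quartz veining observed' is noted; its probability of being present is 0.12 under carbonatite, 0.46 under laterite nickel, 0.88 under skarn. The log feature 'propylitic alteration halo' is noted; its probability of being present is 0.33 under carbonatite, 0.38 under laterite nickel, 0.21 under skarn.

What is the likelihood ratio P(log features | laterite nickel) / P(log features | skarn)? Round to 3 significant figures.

0.102

The Bayes factor is the ratio of the joint likelihoods of the log feature pattern under the two hypotheses (using 1 − P(present | H) for each absent log feature).
  laterite nickel: (1 − 0.92) × 0.46 × 0.38 = 0.013984
  skarn: (1 − 0.26) × 0.88 × 0.21 = 0.13675
Bayes factor = 0.013984 / 0.13675 ≈ 0.102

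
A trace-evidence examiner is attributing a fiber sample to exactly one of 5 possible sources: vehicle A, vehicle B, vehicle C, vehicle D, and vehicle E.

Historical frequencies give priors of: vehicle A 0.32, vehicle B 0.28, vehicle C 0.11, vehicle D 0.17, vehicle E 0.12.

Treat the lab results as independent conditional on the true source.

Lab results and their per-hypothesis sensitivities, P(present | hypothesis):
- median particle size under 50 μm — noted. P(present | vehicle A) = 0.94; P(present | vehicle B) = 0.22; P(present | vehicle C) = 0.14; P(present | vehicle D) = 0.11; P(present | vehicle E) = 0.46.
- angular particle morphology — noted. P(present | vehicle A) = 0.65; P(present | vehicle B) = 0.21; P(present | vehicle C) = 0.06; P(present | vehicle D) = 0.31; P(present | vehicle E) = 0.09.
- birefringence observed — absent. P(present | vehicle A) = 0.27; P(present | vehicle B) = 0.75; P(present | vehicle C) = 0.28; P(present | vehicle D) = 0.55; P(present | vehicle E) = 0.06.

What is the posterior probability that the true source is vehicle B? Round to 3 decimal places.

Multiply each prior by the joint likelihood of the lab result pattern (using 1 − P(present | H) for each absent lab result):
  vehicle A: 0.32 × 0.94 × 0.65 × (1 − 0.27) = 0.14273
  vehicle B: 0.28 × 0.22 × 0.21 × (1 − 0.75) = 0.003234
  vehicle C: 0.11 × 0.14 × 0.06 × (1 − 0.28) = 0.00066528
  vehicle D: 0.17 × 0.11 × 0.31 × (1 − 0.55) = 0.0026086
  vehicle E: 0.12 × 0.46 × 0.09 × (1 − 0.06) = 0.0046699
The unnormalized weights sum to 0.15391.
P(vehicle B | evidence) = 0.003234 / 0.15391 ≈ 0.021.

0.021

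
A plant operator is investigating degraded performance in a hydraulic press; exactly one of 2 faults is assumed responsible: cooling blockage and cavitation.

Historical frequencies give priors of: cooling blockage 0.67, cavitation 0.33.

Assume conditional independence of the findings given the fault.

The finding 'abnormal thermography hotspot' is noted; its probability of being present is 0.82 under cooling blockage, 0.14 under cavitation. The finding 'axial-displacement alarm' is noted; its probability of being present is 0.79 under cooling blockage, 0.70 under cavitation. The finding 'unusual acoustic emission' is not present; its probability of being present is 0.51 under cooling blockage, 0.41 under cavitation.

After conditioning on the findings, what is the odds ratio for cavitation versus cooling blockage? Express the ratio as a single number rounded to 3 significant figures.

The normalizing constant cancels in an odds ratio, so compute prior × likelihood for the two hypotheses only (using 1 − P(present | H) for each absent finding):
  cavitation: 0.33 × 0.14 × 0.70 × (1 − 0.41) = 0.019081
  cooling blockage: 0.67 × 0.82 × 0.79 × (1 − 0.51) = 0.21267
Posterior odds = 0.019081 / 0.21267 ≈ 0.0897.

0.0897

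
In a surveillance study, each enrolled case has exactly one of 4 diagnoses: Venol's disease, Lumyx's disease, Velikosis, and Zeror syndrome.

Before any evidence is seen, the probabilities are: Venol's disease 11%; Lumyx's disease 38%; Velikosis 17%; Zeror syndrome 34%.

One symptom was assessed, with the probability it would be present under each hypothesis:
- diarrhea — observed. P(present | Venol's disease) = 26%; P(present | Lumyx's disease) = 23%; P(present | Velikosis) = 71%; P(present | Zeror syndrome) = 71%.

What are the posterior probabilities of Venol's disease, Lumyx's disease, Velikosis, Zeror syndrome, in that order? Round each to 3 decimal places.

Multiply each prior by the likelihood of the symptom:
  Venol's disease: 0.11 × 0.26 = 0.0286
  Lumyx's disease: 0.38 × 0.23 = 0.0874
  Velikosis: 0.17 × 0.71 = 0.1207
  Zeror syndrome: 0.34 × 0.71 = 0.2414
Marginal likelihood of the evidence = 0.4781.
P(Venol's disease | evidence) = 0.0286 / 0.4781 ≈ 0.060
P(Lumyx's disease | evidence) = 0.0874 / 0.4781 ≈ 0.183
P(Velikosis | evidence) = 0.1207 / 0.4781 ≈ 0.252
P(Zeror syndrome | evidence) = 0.2414 / 0.4781 ≈ 0.505

0.060, 0.183, 0.252, 0.505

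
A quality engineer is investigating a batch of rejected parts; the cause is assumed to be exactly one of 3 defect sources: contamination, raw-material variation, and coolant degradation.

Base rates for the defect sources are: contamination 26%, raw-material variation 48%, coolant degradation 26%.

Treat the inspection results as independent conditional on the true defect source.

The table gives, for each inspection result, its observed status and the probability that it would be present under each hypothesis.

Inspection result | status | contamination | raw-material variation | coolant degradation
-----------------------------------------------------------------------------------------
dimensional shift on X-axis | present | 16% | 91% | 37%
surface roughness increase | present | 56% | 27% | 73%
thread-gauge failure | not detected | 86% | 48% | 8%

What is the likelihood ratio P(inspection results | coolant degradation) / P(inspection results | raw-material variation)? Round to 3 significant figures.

1.94

The Bayes factor is the ratio of the joint likelihoods of the inspection result pattern under the two hypotheses (using 1 − P(present | H) for each absent inspection result).
  coolant degradation: 0.37 × 0.73 × (1 − 0.08) = 0.24849
  raw-material variation: 0.91 × 0.27 × (1 − 0.48) = 0.12776
Bayes factor = 0.24849 / 0.12776 ≈ 1.94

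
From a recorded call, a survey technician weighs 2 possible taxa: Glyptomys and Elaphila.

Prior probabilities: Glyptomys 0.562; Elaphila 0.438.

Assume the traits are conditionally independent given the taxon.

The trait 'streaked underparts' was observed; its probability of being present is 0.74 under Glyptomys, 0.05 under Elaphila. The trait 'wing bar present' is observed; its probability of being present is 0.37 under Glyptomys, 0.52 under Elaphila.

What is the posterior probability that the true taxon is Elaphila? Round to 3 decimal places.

By Bayes' rule with conditional independence, the unnormalized weight for each hypothesis is prior × ∏ likelihoods:
  Glyptomys: 0.562 × 0.74 × 0.37 = 0.15388
  Elaphila: 0.438 × 0.05 × 0.52 = 0.011388
The unnormalized weights sum to 0.16526.
P(Elaphila | evidence) = 0.011388 / 0.16526 ≈ 0.069.

0.069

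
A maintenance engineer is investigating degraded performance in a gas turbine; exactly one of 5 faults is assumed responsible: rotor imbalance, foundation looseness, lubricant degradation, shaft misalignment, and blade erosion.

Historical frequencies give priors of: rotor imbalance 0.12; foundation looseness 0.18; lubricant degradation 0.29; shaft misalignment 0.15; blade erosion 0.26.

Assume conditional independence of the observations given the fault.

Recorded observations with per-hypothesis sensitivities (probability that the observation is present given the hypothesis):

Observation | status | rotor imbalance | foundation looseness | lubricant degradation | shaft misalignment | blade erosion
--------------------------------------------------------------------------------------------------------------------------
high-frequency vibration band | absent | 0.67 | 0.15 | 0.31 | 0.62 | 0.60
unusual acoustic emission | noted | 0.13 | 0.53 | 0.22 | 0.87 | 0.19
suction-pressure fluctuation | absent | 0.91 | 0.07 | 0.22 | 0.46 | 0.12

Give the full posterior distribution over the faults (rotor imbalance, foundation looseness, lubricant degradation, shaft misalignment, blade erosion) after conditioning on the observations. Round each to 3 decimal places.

By Bayes' rule with conditional independence, the unnormalized weight for each hypothesis is prior × ∏ likelihoods (using 1 − P(present | H) for each absent observation):
  rotor imbalance: 0.12 × (1 − 0.67) × 0.13 × (1 − 0.91) = 0.00046332
  foundation looseness: 0.18 × (1 − 0.15) × 0.53 × (1 − 0.07) = 0.075414
  lubricant degradation: 0.29 × (1 − 0.31) × 0.22 × (1 − 0.22) = 0.034337
  shaft misalignment: 0.15 × (1 − 0.62) × 0.87 × (1 − 0.46) = 0.026779
  blade erosion: 0.26 × (1 − 0.60) × 0.19 × (1 − 0.12) = 0.017389
The unnormalized weights sum to 0.15438.
P(rotor imbalance | evidence) = 0.00046332 / 0.15438 ≈ 0.003
P(foundation looseness | evidence) = 0.075414 / 0.15438 ≈ 0.488
P(lubricant degradation | evidence) = 0.034337 / 0.15438 ≈ 0.222
P(shaft misalignment | evidence) = 0.026779 / 0.15438 ≈ 0.173
P(blade erosion | evidence) = 0.017389 / 0.15438 ≈ 0.113

0.003, 0.488, 0.222, 0.173, 0.113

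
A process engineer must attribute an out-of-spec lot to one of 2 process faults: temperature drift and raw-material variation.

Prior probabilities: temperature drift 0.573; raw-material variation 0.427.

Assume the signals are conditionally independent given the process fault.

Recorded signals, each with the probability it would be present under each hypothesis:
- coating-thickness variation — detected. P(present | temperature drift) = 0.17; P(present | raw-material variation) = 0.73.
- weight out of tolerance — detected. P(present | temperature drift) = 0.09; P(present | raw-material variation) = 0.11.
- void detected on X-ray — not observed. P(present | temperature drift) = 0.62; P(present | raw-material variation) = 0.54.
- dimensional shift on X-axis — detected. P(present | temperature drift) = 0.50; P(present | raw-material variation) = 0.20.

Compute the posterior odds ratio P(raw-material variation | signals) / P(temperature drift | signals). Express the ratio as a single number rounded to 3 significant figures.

1.89

Unnormalized posterior weight (prior times the signal likelihoods) for each of the two hypotheses (using 1 − P(present | H) for each absent signal):
  raw-material variation: 0.427 × 0.73 × 0.11 × (1 − 0.54) × 0.20 = 0.0031545
  temperature drift: 0.573 × 0.17 × 0.09 × (1 − 0.62) × 0.50 = 0.0016657
Odds(raw-material variation : temperature drift) = 0.0031545 / 0.0016657 ≈ 1.89.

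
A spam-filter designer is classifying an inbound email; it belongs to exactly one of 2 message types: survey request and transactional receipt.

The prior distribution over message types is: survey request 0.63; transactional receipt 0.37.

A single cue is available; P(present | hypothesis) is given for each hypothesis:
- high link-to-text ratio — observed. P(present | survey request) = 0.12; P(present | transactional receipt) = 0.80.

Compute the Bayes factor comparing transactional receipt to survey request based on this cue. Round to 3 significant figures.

6.67

The Bayes factor is the ratio of the two likelihoods.
  transactional receipt: 0.8
  survey request: 0.12
Bayes factor = 0.8 / 0.12 ≈ 6.67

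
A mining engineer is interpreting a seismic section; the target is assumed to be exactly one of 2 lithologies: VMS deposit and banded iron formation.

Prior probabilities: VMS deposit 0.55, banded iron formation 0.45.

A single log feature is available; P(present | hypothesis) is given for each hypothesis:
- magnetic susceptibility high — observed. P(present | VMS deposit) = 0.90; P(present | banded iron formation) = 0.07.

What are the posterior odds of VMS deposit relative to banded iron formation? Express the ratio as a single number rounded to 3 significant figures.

The normalizing constant cancels in an odds ratio, so compute prior × likelihood for the two hypotheses only:
  VMS deposit: 0.55 × 0.90 = 0.495
  banded iron formation: 0.45 × 0.07 = 0.0315
Posterior odds = 0.495 / 0.0315 ≈ 15.7.

15.7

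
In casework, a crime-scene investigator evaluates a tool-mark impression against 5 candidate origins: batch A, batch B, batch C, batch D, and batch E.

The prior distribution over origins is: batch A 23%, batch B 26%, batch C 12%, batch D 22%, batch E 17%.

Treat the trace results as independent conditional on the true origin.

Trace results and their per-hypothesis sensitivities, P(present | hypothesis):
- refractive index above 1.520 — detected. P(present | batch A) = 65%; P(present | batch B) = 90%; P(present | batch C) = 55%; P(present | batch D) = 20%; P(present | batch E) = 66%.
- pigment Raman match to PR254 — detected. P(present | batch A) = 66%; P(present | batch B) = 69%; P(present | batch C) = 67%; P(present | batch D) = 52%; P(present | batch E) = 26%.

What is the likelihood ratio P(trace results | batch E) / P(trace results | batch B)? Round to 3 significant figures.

0.276

The Bayes factor is the ratio of the joint likelihoods of the trace result pattern under the two hypotheses.
  batch E: 0.66 × 0.26 = 0.1716
  batch B: 0.90 × 0.69 = 0.621
Bayes factor = 0.1716 / 0.621 ≈ 0.276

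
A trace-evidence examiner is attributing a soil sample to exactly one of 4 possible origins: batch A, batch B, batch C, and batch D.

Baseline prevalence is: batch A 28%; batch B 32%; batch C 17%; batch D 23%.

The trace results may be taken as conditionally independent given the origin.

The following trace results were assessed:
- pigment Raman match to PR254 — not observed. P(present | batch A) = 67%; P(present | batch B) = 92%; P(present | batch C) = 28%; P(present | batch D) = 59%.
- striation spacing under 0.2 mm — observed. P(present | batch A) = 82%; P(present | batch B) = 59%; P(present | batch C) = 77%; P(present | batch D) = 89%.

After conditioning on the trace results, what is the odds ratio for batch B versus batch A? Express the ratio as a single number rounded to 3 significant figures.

The normalizing constant cancels in an odds ratio, so compute prior × likelihood for the two hypotheses only (using 1 − P(present | H) for each absent trace result):
  batch B: 0.32 × (1 − 0.92) × 0.59 = 0.015104
  batch A: 0.28 × (1 − 0.67) × 0.82 = 0.075768
Posterior odds = 0.015104 / 0.075768 ≈ 0.199.

0.199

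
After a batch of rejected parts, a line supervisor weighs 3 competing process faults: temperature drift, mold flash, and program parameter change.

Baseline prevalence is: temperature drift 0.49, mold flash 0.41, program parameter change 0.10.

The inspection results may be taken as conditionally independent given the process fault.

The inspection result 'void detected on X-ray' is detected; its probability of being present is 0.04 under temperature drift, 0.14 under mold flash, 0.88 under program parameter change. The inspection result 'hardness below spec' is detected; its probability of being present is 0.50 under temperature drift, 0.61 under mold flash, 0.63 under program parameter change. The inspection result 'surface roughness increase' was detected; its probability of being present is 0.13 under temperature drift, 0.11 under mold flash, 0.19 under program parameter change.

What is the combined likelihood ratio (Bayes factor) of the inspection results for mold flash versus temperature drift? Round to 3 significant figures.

3.61

The Bayes factor is the ratio of the joint likelihoods of the inspection result pattern under the two hypotheses.
  mold flash: 0.14 × 0.61 × 0.11 = 0.009394
  temperature drift: 0.04 × 0.50 × 0.13 = 0.0026
Bayes factor = 0.009394 / 0.0026 ≈ 3.61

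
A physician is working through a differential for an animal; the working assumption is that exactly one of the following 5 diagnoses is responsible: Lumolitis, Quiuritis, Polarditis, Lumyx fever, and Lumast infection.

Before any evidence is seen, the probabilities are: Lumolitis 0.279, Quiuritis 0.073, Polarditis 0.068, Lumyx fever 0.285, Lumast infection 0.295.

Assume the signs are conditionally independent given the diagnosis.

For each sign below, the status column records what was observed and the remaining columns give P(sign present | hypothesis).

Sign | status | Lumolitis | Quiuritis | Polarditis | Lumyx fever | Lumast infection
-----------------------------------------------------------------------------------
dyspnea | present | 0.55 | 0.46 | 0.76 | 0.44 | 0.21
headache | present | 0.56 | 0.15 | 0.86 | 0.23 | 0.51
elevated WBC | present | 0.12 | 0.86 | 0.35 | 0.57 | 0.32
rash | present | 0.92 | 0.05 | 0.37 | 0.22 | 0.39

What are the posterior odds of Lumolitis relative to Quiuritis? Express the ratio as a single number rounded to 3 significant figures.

43.8

Unnormalized posterior weight (prior times the sign likelihoods) for each of the two hypotheses:
  Lumolitis: 0.279 × 0.55 × 0.56 × 0.12 × 0.92 = 0.0094869
  Quiuritis: 0.073 × 0.46 × 0.15 × 0.86 × 0.05 = 0.00021659
Posterior odds = 0.0094869 / 0.00021659 ≈ 43.8.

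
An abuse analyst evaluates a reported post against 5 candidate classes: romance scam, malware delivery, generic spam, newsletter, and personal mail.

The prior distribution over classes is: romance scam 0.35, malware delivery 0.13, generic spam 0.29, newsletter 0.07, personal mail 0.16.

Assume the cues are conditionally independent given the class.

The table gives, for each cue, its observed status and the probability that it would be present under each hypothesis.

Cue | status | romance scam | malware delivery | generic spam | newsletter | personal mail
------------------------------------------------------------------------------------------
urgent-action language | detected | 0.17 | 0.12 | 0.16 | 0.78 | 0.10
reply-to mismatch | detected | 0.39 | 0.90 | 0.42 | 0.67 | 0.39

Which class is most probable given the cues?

By Bayes' rule with conditional independence, the unnormalized weight for each hypothesis is prior × ∏ likelihoods:
  romance scam: 0.35 × 0.17 × 0.39 = 0.023205
  malware delivery: 0.13 × 0.12 × 0.90 = 0.01404
  generic spam: 0.29 × 0.16 × 0.42 = 0.019488
  newsletter: 0.07 × 0.78 × 0.67 = 0.036582
  personal mail: 0.16 × 0.10 × 0.39 = 0.00624
The unnormalized weights sum to 0.099555.
P(romance scam | evidence) ≈ 0.023205 / 0.099555 ≈ 0.233
P(malware delivery | evidence) ≈ 0.01404 / 0.099555 ≈ 0.141
P(generic spam | evidence) ≈ 0.019488 / 0.099555 ≈ 0.196
P(newsletter | evidence) ≈ 0.036582 / 0.099555 ≈ 0.367
P(personal mail | evidence) ≈ 0.00624 / 0.099555 ≈ 0.063
The largest is 0.367, so newsletter is most probable.

newsletter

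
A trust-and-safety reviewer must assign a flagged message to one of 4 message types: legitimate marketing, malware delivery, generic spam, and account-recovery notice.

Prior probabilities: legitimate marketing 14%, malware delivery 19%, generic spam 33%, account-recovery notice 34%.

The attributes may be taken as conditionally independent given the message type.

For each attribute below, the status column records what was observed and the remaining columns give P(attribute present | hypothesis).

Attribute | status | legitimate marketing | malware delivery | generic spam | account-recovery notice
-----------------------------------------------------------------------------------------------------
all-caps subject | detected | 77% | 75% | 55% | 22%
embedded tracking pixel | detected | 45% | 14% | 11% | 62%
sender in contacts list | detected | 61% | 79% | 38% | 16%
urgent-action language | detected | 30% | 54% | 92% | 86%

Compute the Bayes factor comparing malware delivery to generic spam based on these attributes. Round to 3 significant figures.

Take the product of per-attribute likelihoods under each hypothesis, then divide.
  malware delivery: 0.75 × 0.14 × 0.79 × 0.54 = 0.044793
  generic spam: 0.55 × 0.11 × 0.38 × 0.92 = 0.021151
Bayes factor = 0.044793 / 0.021151 ≈ 2.12

2.12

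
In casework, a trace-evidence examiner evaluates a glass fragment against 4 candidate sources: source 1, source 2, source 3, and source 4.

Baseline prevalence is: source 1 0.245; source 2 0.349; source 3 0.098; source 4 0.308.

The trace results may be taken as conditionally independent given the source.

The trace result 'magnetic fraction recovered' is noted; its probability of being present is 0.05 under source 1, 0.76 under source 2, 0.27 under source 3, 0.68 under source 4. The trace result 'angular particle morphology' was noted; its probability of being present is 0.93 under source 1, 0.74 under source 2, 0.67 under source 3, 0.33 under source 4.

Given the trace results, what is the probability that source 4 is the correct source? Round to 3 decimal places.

For each hypothesis, the unnormalized posterior weight is prior × product of the trace result likelihoods:
  source 1: 0.245 × 0.05 × 0.93 = 0.011393
  source 2: 0.349 × 0.76 × 0.74 = 0.19628
  source 3: 0.098 × 0.27 × 0.67 = 0.017728
  source 4: 0.308 × 0.68 × 0.33 = 0.069115
Marginal likelihood of the evidence = 0.29451.
P(source 4 | evidence) = 0.069115 / 0.29451 ≈ 0.235.

0.235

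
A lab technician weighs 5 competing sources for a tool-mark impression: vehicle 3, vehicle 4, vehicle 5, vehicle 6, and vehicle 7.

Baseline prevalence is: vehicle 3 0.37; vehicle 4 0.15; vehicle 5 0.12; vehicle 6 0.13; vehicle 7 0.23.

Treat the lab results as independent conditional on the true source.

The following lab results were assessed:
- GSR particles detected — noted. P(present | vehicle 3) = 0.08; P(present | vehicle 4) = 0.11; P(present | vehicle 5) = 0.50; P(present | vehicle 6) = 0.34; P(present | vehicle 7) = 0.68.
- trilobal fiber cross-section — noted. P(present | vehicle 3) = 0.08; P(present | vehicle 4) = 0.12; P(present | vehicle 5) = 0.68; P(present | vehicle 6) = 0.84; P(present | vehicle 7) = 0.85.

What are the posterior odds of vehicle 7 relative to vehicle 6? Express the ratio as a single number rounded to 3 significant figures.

Posterior odds equal prior odds times the likelihood ratio; only the two competing hypotheses matter.
  vehicle 7: 0.23 × 0.68 × 0.85 = 0.13294
  vehicle 6: 0.13 × 0.34 × 0.84 = 0.037128
Odds(vehicle 7 : vehicle 6) = 0.13294 / 0.037128 ≈ 3.58.

3.58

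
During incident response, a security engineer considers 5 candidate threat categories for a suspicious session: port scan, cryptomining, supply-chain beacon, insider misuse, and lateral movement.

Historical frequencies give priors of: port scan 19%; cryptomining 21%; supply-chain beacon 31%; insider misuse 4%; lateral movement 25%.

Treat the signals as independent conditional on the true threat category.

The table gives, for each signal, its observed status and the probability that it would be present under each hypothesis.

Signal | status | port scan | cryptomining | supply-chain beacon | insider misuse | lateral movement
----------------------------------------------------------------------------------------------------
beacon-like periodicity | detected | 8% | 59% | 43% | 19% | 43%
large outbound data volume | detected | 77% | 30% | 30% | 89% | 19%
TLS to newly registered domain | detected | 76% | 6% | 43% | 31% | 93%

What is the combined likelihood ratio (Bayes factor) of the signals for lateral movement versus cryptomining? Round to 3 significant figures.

Take the product of per-signal likelihoods under each hypothesis, then divide.
  lateral movement: 0.43 × 0.19 × 0.93 = 0.075981
  cryptomining: 0.59 × 0.30 × 0.06 = 0.01062
Bayes factor = 0.075981 / 0.01062 ≈ 7.15

7.15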